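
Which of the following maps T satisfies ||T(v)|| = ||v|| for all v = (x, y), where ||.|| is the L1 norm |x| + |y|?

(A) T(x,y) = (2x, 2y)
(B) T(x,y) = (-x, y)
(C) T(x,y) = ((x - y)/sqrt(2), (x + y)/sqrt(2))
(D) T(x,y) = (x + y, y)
B

A transformation preserves a norm if ||T(v)|| = ||v|| for every v; a single vector where the norm changes rules an option out.

(A) T(x,y) = (2x, 2y): v = (1, 0) has norm |1| + |0| = 1, but T(v) = (2, 0) has norm 2 -- not preserved.
(B) T(x,y) = (-x, y): preserves the norm -- it only permutes the coordinates and/or flips signs, which leaves |x| + |y| unchanged.
(C) T(x,y) = ((x - y)/sqrt(2), (x + y)/sqrt(2)): v = (1, 0) has norm |1| + |0| = 1, but T(v) = (sqrt(2)/2, sqrt(2)/2) has norm sqrt(2) -- not preserved.
(D) T(x,y) = (x + y, y): v = (0, 1) has norm |0| + |1| = 1, but T(v) = (1, 1) has norm 2 -- not preserved.

Therefore the answer is (B).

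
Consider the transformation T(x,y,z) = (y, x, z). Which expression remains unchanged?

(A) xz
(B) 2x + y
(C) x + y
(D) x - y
C

Apply T(x,y,z) = (y, x, z) to each option, i.e. replace (x, y, z) by the transformed coordinates.
Substitute the transformed coordinates into each option and compare with the original:
(A) xz  ->  (y)(z) = yz   [differs from xz: not invariant]
(B) 2x + y  ->  2(y) + (x) = x + 2y   [differs from 2x + y: not invariant]
(C) x + y  ->  (y) + (x) = x + y   [equals x + y: invariant]
(D) x - y  ->  (y) - (x) = -x + y   [differs from x - y: not invariant]

Only option (C), x + y, is unchanged by the transformation.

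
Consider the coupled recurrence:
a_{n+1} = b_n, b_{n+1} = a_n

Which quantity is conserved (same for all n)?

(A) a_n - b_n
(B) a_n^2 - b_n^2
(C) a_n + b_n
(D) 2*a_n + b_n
C

Replace a_n by a_{n+1} = b_n and b_n by b_{n+1} = a_n in each option and simplify:
(A) a_n - b_n  ->  (b_n) - (a_n) = -a_n + b_n   [not conserved]
(B) a_n^2 - b_n^2  ->  (b_n)^2 - (a_n)^2 = -a_n^2 + b_n^2   [not conserved]
(C) a_n + b_n  ->  (b_n) + (a_n) = a_n + b_n   [conserved]
(D) 2*a_n + b_n  ->  2*(b_n) + (a_n) = a_n + 2*b_n   [not conserved]

Only (C) a_n + b_n returns to itself after one step, so it is the conserved quantity.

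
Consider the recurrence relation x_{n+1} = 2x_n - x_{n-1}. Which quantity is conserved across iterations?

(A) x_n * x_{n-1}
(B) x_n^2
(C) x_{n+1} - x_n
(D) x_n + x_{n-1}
C

For the recurrence x_{n+1} = 2x_n - x_{n-1}:

If x_{n+1} = 2x_n - x_{n-1}, then:
x_{n+1} - x_n = x_n - x_{n-1}
The first difference is constant throughout the sequence.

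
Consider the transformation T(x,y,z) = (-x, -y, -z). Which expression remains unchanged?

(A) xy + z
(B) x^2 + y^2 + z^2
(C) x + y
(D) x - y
B

Apply T(x,y,z) = (-x, -y, -z) to each option, i.e. replace (x, y, z) by the transformed coordinates.
Substitute the transformed coordinates into each option and compare with the original:
(A) xy + z  ->  (-x)(-y) + (-z) = xy - z   [differs from xy + z: not invariant]
(B) x^2 + y^2 + z^2  ->  (-x)^2 + (-y)^2 + (-z)^2 = x^2 + y^2 + z^2   [equals x^2 + y^2 + z^2: invariant]
(C) x + y  ->  (-x) + (-y) = -x - y   [differs from x + y: not invariant]
(D) x - y  ->  (-x) - (-y) = -x + y   [differs from x - y: not invariant]

Only option (B), x^2 + y^2 + z^2, is unchanged by the transformation.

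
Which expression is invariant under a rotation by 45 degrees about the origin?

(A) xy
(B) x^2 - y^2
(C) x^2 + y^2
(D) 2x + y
C

A rotation by 45 degrees sends (x, y) to (sqrt(2)x/2 - sqrt(2)y/2, sqrt(2)x/2 + sqrt(2)y/2).
Substitute the transformed coordinates into each option and compare with the original:
(A) xy  ->  (sqrt(2)x/2 - sqrt(2)y/2)(sqrt(2)x/2 + sqrt(2)y/2) = x^2/2 - y^2/2   [differs from xy: not invariant]
(B) x^2 - y^2  ->  (sqrt(2)x/2 - sqrt(2)y/2)^2 - (sqrt(2)x/2 + sqrt(2)y/2)^2 = -2xy   [differs from x^2 - y^2: not invariant]
(C) x^2 + y^2  ->  (sqrt(2)x/2 - sqrt(2)y/2)^2 + (sqrt(2)x/2 + sqrt(2)y/2)^2 = x^2 + y^2   [equals x^2 + y^2: invariant]
(D) 2x + y  ->  2(sqrt(2)x/2 - sqrt(2)y/2) + (sqrt(2)x/2 + sqrt(2)y/2) = 3sqrt(2)x/2 - sqrt(2)y/2   [differs from 2x + y: not invariant]

Only option (C), x^2 + y^2, is unchanged by the transformation.
Geometrically, x^2 + y^2 is the squared distance from the origin, which every rotation about the origin preserves.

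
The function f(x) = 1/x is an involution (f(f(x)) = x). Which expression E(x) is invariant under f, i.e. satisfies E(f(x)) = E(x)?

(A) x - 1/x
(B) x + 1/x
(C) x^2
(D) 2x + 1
B

Replace x by f(x) = 1/x in each option and simplify. As a quick numerical cross-check, also compare E(4) with E(f(4)) = E(1/4).

(A) x - 1/x  ->  (1/x) - 1/(1/x) = -x + 1/x; check: E(4) = 15/4 but E(1/4) = -15/4.   [not invariant]
(B) x + 1/x  ->  (1/x) + 1/(1/x), which simplifies back to x + 1/x; check: E(4) = 17/4, E(1/4) = 17/4.   [invariant]
(C) x^2  ->  (1/x)^2 = x^(-2); check: E(4) = 16 but E(1/4) = 1/16.   [not invariant]
(D) 2x + 1  ->  2(1/x) + 1 = (x + 2)/x; check: E(4) = 9 but E(1/4) = 3/2.   [not invariant]

Only (B) is unchanged. E is symmetric under swapping x with f(x) = 1/x, which is exactly what an involution does.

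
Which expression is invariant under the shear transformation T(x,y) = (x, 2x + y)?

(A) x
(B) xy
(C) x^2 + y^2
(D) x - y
A

Under the shear T(x,y) = (x, 2x + y):
Substitute the transformed coordinates into each option and compare with the original:
(A) x  ->  (x) = x   [equals x: invariant]
(B) xy  ->  (x)(2x + y) = 2x^2 + xy   [differs from xy: not invariant]
(C) x^2 + y^2  ->  (x)^2 + (2x + y)^2 = 5x^2 + 4xy + y^2   [differs from x^2 + y^2: not invariant]
(D) x - y  ->  (x) - (2x + y) = -x - y   [differs from x - y: not invariant]

Only option (A), x, is unchanged by the transformation.
A vertical shear moves points parallel to the y-axis, so the x-coordinate (and any function of x alone) is unchanged.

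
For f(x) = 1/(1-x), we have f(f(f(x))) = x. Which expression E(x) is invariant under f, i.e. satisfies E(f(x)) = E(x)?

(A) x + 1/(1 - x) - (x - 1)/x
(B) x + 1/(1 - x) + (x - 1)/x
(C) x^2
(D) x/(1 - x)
B

Replace x by f(x) = 1/(1 - x) in each option and simplify. As a quick numerical cross-check, also compare E(4) with E(f(4)) = E(-1/3).

(A) x + 1/(1 - x) - (x - 1)/x  ->  (1/(1 - x)) + 1/(1 - (1/(1 - x))) - ((1/(1 - x)) - 1)/(1/(1 - x)) = (x^2(1 - x) - x + (x - 1)^2)/(x(x - 1)); check: E(4) = 35/12 but E(-1/3) = -43/12.   [not invariant]
(B) x + 1/(1 - x) + (x - 1)/x  ->  (1/(1 - x)) + 1/(1 - (1/(1 - x))) + ((1/(1 - x)) - 1)/(1/(1 - x)), which simplifies back to x + 1/(1 - x) + (x - 1)/x; check: E(4) = 53/12, E(-1/3) = 53/12.   [invariant]
(C) x^2  ->  (1/(1 - x))^2 = (x - 1)^(-2); check: E(4) = 16 but E(-1/3) = 1/9.   [not invariant]
(D) x/(1 - x)  ->  (1/(1 - x))/(1 - (1/(1 - x))) = -1/x; check: E(4) = -4/3 but E(-1/3) = -1/4.   [not invariant]

Only (B) is unchanged. Indeed f(f(x)) = 1/(1 - 1/(1-x)) = (1-x)/(-x) = (x-1)/x, so E(x) = x + f(x) + f(f(x)) is the sum over the whole 3-cycle; applying f just permutes the three terms cyclically (x -> f(x) -> f(f(x)) -> x), leaving the sum unchanged.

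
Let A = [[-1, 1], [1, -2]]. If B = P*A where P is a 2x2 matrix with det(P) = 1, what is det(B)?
1

By the multiplicative property of determinants, det(B) = det(P*A) = det(P) * det(A) = det(A),
so the determinant is invariant under multiplication by any determinant-1 matrix; we just need det(A).

det(A) = (-1)(-2) - (1)(1) = 2 - 1 = 1

Therefore det(B) = 1 * 1 = 1.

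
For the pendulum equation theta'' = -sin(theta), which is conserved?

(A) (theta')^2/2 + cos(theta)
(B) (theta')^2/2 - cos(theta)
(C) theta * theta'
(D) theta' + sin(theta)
B

A first integral I satisfies dI/dt = 0 along every solution. Differentiate each option and use the equation of motion:
(A) d/dt[(theta')^2/2 + cos(theta)] = theta' theta'' - sin(theta) theta' = -2 theta' sin(theta), not identically 0
(B) d/dt[(theta')^2/2 - cos(theta)] = theta' theta'' + sin(theta) theta' = theta'(-sin(theta)) + theta' sin(theta) = 0
(C) d/dt[theta * theta'] = (theta')^2 + theta theta'' = (theta')^2 - theta sin(theta), not identically 0
(D) d/dt[theta' + sin(theta)] = theta'' + cos(theta) theta' = -sin(theta) + theta' cos(theta), not identically 0

Only (B) has zero time-derivative. This is the total energy: kinetic (theta')^2/2 plus potential -cos(theta).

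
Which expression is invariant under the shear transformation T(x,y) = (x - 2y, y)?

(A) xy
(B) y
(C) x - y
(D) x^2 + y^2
B

Under the shear T(x,y) = (x - 2y, y):
Substitute the transformed coordinates into each option and compare with the original:
(A) xy  ->  (x - 2y)(y) = xy - 2y^2   [differs from xy: not invariant]
(B) y  ->  (y) = y   [equals y: invariant]
(C) x - y  ->  (x - 2y) - (y) = x - 3y   [differs from x - y: not invariant]
(D) x^2 + y^2  ->  (x - 2y)^2 + (y)^2 = x^2 - 4xy + 5y^2   [differs from x^2 + y^2: not invariant]

Only option (B), y, is unchanged by the transformation.
A horizontal shear moves points parallel to the x-axis, so the y-coordinate (and any function of y alone) is unchanged.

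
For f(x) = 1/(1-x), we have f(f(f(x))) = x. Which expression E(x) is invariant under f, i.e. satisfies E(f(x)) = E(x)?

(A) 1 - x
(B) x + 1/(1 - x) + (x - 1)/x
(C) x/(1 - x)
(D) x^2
B

Replace x by f(x) = 1/(1 - x) in each option and simplify. As a quick numerical cross-check, also compare E(3) with E(f(3)) = E(-1/2).

(A) 1 - x  ->  1 - (1/(1 - x)) = x/(x - 1); check: E(3) = -2 but E(-1/2) = 3/2.   [not invariant]
(B) x + 1/(1 - x) + (x - 1)/x  ->  (1/(1 - x)) + 1/(1 - (1/(1 - x))) + ((1/(1 - x)) - 1)/(1/(1 - x)), which simplifies back to x + 1/(1 - x) + (x - 1)/x; check: E(3) = 19/6, E(-1/2) = 19/6.   [invariant]
(C) x/(1 - x)  ->  (1/(1 - x))/(1 - (1/(1 - x))) = -1/x; check: E(3) = -3/2 but E(-1/2) = -1/3.   [not invariant]
(D) x^2  ->  (1/(1 - x))^2 = (x - 1)^(-2); check: E(3) = 9 but E(-1/2) = 1/4.   [not invariant]

Only (B) is unchanged. Indeed f(f(x)) = 1/(1 - 1/(1-x)) = (1-x)/(-x) = (x-1)/x, so E(x) = x + f(x) + f(f(x)) is the sum over the whole 3-cycle; applying f just permutes the three terms cyclically (x -> f(x) -> f(f(x)) -> x), leaving the sum unchanged.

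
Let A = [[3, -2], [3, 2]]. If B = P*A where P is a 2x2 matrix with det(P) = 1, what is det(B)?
12

By the multiplicative property of determinants, det(B) = det(P*A) = det(P) * det(A) = det(A),
so the determinant is invariant under multiplication by any determinant-1 matrix; we just need det(A).

det(A) = (3)(2) - (-2)(3) = 6 - (-6) = 12

Therefore det(B) = 1 * 12 = 12.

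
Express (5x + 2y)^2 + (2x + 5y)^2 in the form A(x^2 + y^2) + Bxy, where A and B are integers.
29(x^2 + y^2) + 40xy

Expanding: (5x + 2y)^2 = 25x^2 + 20xy + 4y^2
(2x + 5y)^2 = 4x^2 + 20xy + 25y^2
Sum = (25+4)(x^2+y^2) + 40xy = 29(x^2 + y^2) + 40xy
This is symmetric in x and y.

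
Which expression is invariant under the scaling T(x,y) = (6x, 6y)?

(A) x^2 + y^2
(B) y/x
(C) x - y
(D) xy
B

Under the uniform scaling T(x,y) = (6x, 6y):
Substitute the transformed coordinates into each option and compare with the original:
(A) x^2 + y^2  ->  (6x)^2 + (6y)^2 = 36x^2 + 36y^2   [differs from x^2 + y^2: not invariant]
(B) y/x  ->  (6y)/(6x) = y/x   [equals y/x: invariant]
(C) x - y  ->  (6x) - (6y) = 6x - 6y   [differs from x - y: not invariant]
(D) xy  ->  (6x)(6y) = 36xy   [differs from xy: not invariant]

Only option (B), y/x, is unchanged by the transformation.
The common factor 6 cancels in a ratio of coordinates, while sums, products and sums of squares pick up factors of 6 or 36.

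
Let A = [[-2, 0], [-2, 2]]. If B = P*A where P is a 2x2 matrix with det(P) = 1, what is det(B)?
-4

By the multiplicative property of determinants, det(B) = det(P*A) = det(P) * det(A) = det(A),
so the determinant is invariant under multiplication by any determinant-1 matrix; we just need det(A).

det(A) = (-2)(2) - (0)(-2) = -4 - 0 = -4

Therefore det(B) = 1 * (-4) = -4.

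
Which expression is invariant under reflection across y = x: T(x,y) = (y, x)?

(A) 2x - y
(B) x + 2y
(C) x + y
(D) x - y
C

The map is reflection across y = x: T(x,y) = (y, x).
Substitute the transformed coordinates into each option and compare with the original:
(A) 2x - y  ->  2(y) - (x) = -x + 2y   [differs from 2x - y: not invariant]
(B) x + 2y  ->  (y) + 2(x) = 2x + y   [differs from x + 2y: not invariant]
(C) x + y  ->  (y) + (x) = x + y   [equals x + y: invariant]
(D) x - y  ->  (y) - (x) = -x + y   [differs from x - y: not invariant]

Only option (C), x + y, is unchanged by the transformation.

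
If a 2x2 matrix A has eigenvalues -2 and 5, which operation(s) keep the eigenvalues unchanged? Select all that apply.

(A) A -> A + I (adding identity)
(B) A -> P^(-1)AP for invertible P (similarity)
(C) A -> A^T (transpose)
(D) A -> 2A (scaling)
B and C

Eigenvalues are preserved by:
1. Similarity transformations: A -> P^(-1)AP (same characteristic polynomial)
2. Transpose: A^T has the same eigenvalues as A

Eigenvalues are NOT preserved by:
- Adding identity: eigenvalues become -2+1, 5+1
- Scaling: eigenvalues become -4, 10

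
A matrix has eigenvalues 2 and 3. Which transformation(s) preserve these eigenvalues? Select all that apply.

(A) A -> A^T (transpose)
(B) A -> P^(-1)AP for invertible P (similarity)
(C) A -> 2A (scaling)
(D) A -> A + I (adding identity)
A and B

Eigenvalues are preserved by:
1. Similarity transformations: A -> P^(-1)AP (same characteristic polynomial)
2. Transpose: A^T has the same eigenvalues as A

Eigenvalues are NOT preserved by:
- Adding identity: eigenvalues become 2+1, 3+1
- Scaling: eigenvalues become 4, 6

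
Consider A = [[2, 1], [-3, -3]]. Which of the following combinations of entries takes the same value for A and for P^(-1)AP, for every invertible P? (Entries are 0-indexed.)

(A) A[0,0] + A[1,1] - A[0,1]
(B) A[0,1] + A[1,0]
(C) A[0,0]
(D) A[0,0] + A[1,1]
D

A[0,0] + A[1,1] is the trace of A. By the cyclic property of the trace, tr(P^(-1)AP) = tr(APP^(-1)) = tr(A), so it is the same for every matrix similar to A.

The other combinations are not similarity invariants. For example, take P = [[1, 1], [1, 2]] (det P = 1), so P^(-1) = [[2, -1], [-1, 1]] and
B = P^(-1)AP = [[12, 17], [-9, -13]].
Evaluating each option on A and on B:
(A) A[0,0] + A[1,1] - A[0,1]: -2 for A, -18 for B -> changes
(B) A[0,1] + A[1,0]: -2 for A, 8 for B -> changes
(C) A[0,0]: 2 for A, 12 for B -> changes
(D) A[0,0] + A[1,1]: -1 for A, -1 for B -> unchanged

Only (D) A[0,0] + A[1,1] = -1 survives (and it does so for every P, not just this one), so it is the invariant.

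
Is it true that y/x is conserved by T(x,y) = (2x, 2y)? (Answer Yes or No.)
Yes

Substitute T(x,y) = (2x, 2y) into the expression and compare with the original.

Original: y/x
After applying T: (2y)/(2x) = y/x

This is identical to the original y/x, so the expression is invariant.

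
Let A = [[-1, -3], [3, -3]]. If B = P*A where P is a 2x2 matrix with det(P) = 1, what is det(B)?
12

By the multiplicative property of determinants, det(B) = det(P*A) = det(P) * det(A) = det(A),
so the determinant is invariant under multiplication by any determinant-1 matrix; we just need det(A).

det(A) = (-1)(-3) - (-3)(3) = 3 - (-9) = 12

Therefore det(B) = 1 * 12 = 12.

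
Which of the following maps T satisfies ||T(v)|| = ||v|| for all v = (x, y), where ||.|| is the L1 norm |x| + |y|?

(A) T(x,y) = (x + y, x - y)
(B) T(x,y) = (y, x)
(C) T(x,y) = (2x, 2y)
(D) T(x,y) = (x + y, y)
B

A transformation preserves a norm if ||T(v)|| = ||v|| for every v; a single vector where the norm changes rules an option out.

(A) T(x,y) = (x + y, x - y): v = (1, 0) has norm |1| + |0| = 1, but T(v) = (1, 1) has norm 2 -- not preserved.
(B) T(x,y) = (y, x): preserves the norm -- it only permutes the coordinates and/or flips signs, which leaves |x| + |y| unchanged.
(C) T(x,y) = (2x, 2y): v = (1, 0) has norm |1| + |0| = 1, but T(v) = (2, 0) has norm 2 -- not preserved.
(D) T(x,y) = (x + y, y): v = (0, 1) has norm |0| + |1| = 1, but T(v) = (1, 1) has norm 2 -- not preserved.

Therefore the answer is (B).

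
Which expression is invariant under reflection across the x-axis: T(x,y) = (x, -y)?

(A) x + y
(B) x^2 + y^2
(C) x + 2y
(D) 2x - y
B

The map is reflection across the x-axis: T(x,y) = (x, -y).
Substitute the transformed coordinates into each option and compare with the original:
(A) x + y  ->  (x) + (-y) = x - y   [differs from x + y: not invariant]
(B) x^2 + y^2  ->  (x)^2 + (-y)^2 = x^2 + y^2   [equals x^2 + y^2: invariant]
(C) x + 2y  ->  (x) + 2(-y) = x - 2y   [differs from x + 2y: not invariant]
(D) 2x - y  ->  2(x) - (-y) = 2x + y   [differs from 2x - y: not invariant]

Only option (B), x^2 + y^2, is unchanged by the transformation.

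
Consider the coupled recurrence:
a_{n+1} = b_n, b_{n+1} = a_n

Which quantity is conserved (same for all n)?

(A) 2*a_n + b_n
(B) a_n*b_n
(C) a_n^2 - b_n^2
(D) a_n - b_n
B

Replace a_n by a_{n+1} = b_n and b_n by b_{n+1} = a_n in each option and simplify:
(A) 2*a_n + b_n  ->  2*(b_n) + (a_n) = a_n + 2*b_n   [not conserved]
(B) a_n*b_n  ->  (b_n)*(a_n) = a_n*b_n   [conserved]
(C) a_n^2 - b_n^2  ->  (b_n)^2 - (a_n)^2 = -a_n^2 + b_n^2   [not conserved]
(D) a_n - b_n  ->  (b_n) - (a_n) = -a_n + b_n   [not conserved]

Only (B) a_n*b_n returns to itself after one step, so it is the conserved quantity.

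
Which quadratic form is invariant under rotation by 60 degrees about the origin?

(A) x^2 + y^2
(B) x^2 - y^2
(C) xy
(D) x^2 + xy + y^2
A

Rotation by 60 degrees sends (x, y) to (x/2 - sqrt(3)y/2, sqrt(3)x/2 + y/2).
Substitute the transformed coordinates into each option and compare with the original:
(A) x^2 + y^2  ->  (x/2 - sqrt(3)y/2)^2 + (sqrt(3)x/2 + y/2)^2 = x^2 + y^2   [equals x^2 + y^2: invariant]
(B) x^2 - y^2  ->  (x/2 - sqrt(3)y/2)^2 - (sqrt(3)x/2 + y/2)^2 = -x^2/2 - sqrt(3)xy + y^2/2   [differs from x^2 - y^2: not invariant]
(C) xy  ->  (x/2 - sqrt(3)y/2)(sqrt(3)x/2 + y/2) = sqrt(3)x^2/4 - xy/2 - sqrt(3)y^2/4   [differs from xy: not invariant]
(D) x^2 + xy + y^2  ->  (x/2 - sqrt(3)y/2)^2 + (x/2 - sqrt(3)y/2)(sqrt(3)x/2 + y/2) + (sqrt(3)x/2 + y/2)^2 = sqrt(3)x^2/4 + x^2 - xy/2 - sqrt(3)y^2/4 + y^2   [differs from x^2 + xy + y^2: not invariant]

Only option (A), x^2 + y^2, is unchanged by the transformation.
x^2 + y^2 is the squared distance from the origin, which rotations preserve.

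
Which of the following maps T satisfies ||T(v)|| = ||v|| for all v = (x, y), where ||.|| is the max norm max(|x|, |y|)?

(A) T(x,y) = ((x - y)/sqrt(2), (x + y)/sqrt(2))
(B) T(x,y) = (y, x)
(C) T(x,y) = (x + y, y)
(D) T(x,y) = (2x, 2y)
B

A transformation preserves a norm if ||T(v)|| = ||v|| for every v; a single vector where the norm changes rules an option out.

(A) T(x,y) = ((x - y)/sqrt(2), (x + y)/sqrt(2)): v = (1, 0) has norm max(|1|, |0|) = 1, but T(v) = (sqrt(2)/2, sqrt(2)/2) has norm sqrt(2)/2 -- not preserved.
(B) T(x,y) = (y, x): preserves the norm -- it only permutes the coordinates and/or flips signs, which leaves max(|x|, |y|) unchanged.
(C) T(x,y) = (x + y, y): v = (1, 1) has norm max(|1|, |1|) = 1, but T(v) = (2, 1) has norm 2 -- not preserved.
(D) T(x,y) = (2x, 2y): v = (1, 0) has norm max(|1|, |0|) = 1, but T(v) = (2, 0) has norm 2 -- not preserved.

Therefore the answer is (B).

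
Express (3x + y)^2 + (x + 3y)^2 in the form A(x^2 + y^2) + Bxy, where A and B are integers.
10(x^2 + y^2) + 12xy

Expanding: (3x + y)^2 = 9x^2 + 6xy + y^2
(x + 3y)^2 = x^2 + 6xy + 9y^2
Sum = (9+1)(x^2+y^2) + 12xy = 10(x^2 + y^2) + 12xy
This is symmetric in x and y.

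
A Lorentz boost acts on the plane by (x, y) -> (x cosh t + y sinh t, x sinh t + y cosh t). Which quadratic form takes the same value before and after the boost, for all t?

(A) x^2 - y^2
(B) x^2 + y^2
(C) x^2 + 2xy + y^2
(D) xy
A

Write x' = x cosh t + y sinh t, y' = x sinh t + y cosh t and substitute into each option:
(A) x^2 - y^2: (x cosh t + y sinh t)^2 - (x sinh t + y cosh t)^2 = x^2(cosh^2 t - sinh^2 t) + 2xy(cosh t sinh t - sinh t cosh t) + y^2(sinh^2 t - cosh^2 t) = x^2 - y^2   [invariant, using cosh^2 t - sinh^2 t = 1]
(B) x^2 + y^2: (x cosh t + y sinh t)^2 + (x sinh t + y cosh t)^2 = (x^2 + y^2)(cosh^2 t + sinh^2 t) + 4xy sinh t cosh t = (x^2 + y^2) cosh 2t + 2xy sinh 2t   [not invariant for t != 0]
(C) x^2 + 2xy + y^2: (x' + y')^2 with x' + y' = (x + y)(cosh t + sinh t) = (x + y)e^t, so it becomes (x + y)^2 e^(2t)   [not invariant for t != 0]
(D) xy: (x cosh t + y sinh t)(x sinh t + y cosh t) = xy(cosh^2 t + sinh^2 t) + (x^2 + y^2) sinh t cosh t = xy cosh 2t + (x^2 + y^2)(sinh 2t)/2   [not invariant for t != 0]

Only (A) x^2 - y^2 is unchanged; it is the Minkowski form preserved by Lorentz boosts, just as x^2 + y^2 is preserved by ordinary rotations.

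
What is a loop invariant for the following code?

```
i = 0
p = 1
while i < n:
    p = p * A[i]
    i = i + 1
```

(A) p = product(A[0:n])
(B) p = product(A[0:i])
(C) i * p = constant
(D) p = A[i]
B

A loop invariant must hold before the first iteration and be re-established by every execution of the body.

(B) p = product(A[0:i]): Initially i = 0 and p = 1 = product of the empty slice A[0:0]. If p = product(A[0:i]) holds at the top of an iteration, the body sets p to product(A[0:i]) * A[i] = product(A[0:i+1]) and then i to i+1, so the property is restored. At exit i = n, giving p = product(A[0:n]).

The other options fail:
(A) p = product(A[0:n]): false before the loop (p = 1, not the full product) -- it only becomes true at exit.
(C) i * p = constant: initially i * p = 0, but after one iteration it is 1 * A[0], which is nonzero in general.
(D) p = A[i]: after the first iteration p = A[0] but i = 1; in general p is a product of several elements, not a single one.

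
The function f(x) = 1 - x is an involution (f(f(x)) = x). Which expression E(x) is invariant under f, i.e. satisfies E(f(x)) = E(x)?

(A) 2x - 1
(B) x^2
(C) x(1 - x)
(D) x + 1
C

Replace x by f(x) = 1 - x in each option and simplify. As a quick numerical cross-check, also compare E(3) with E(f(3)) = E(-2).

(A) 2x - 1  ->  2(1 - x) - 1 = 1 - 2x; check: E(3) = 5 but E(-2) = -5.   [not invariant]
(B) x^2  ->  (1 - x)^2 = (x - 1)^2; check: E(3) = 9 but E(-2) = 4.   [not invariant]
(C) x(1 - x)  ->  (1 - x)(1 - (1 - x)), which simplifies back to x(1 - x); check: E(3) = -6, E(-2) = -6.   [invariant]
(D) x + 1  ->  (1 - x) + 1 = 2 - x; check: E(3) = 4 but E(-2) = -1.   [not invariant]

Only (C) is unchanged. E is symmetric under swapping x with f(x) = 1 - x, which is exactly what an involution does.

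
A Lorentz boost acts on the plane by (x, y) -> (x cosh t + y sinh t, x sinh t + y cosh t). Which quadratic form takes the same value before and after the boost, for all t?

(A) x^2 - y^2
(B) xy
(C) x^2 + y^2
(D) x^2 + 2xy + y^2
A

Write x' = x cosh t + y sinh t, y' = x sinh t + y cosh t and substitute into each option:
(A) x^2 - y^2: (x cosh t + y sinh t)^2 - (x sinh t + y cosh t)^2 = x^2(cosh^2 t - sinh^2 t) + 2xy(cosh t sinh t - sinh t cosh t) + y^2(sinh^2 t - cosh^2 t) = x^2 - y^2   [invariant, using cosh^2 t - sinh^2 t = 1]
(B) xy: (x cosh t + y sinh t)(x sinh t + y cosh t) = xy(cosh^2 t + sinh^2 t) + (x^2 + y^2) sinh t cosh t = xy cosh 2t + (x^2 + y^2)(sinh 2t)/2   [not invariant for t != 0]
(C) x^2 + y^2: (x cosh t + y sinh t)^2 + (x sinh t + y cosh t)^2 = (x^2 + y^2)(cosh^2 t + sinh^2 t) + 4xy sinh t cosh t = (x^2 + y^2) cosh 2t + 2xy sinh 2t   [not invariant for t != 0]
(D) x^2 + 2xy + y^2: (x' + y')^2 with x' + y' = (x + y)(cosh t + sinh t) = (x + y)e^t, so it becomes (x + y)^2 e^(2t)   [not invariant for t != 0]

Only (A) x^2 - y^2 is unchanged; it is the Minkowski form preserved by Lorentz boosts, just as x^2 + y^2 is preserved by ordinary rotations.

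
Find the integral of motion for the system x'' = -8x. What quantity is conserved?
E = (x')^2 + 8x^2

Multiply the equation by x':
x' * x'' = -8x * x'
The left side is d/dt[(x')^2/2] and the right side is d/dt[-8x^2/2], so
d/dt[(x')^2/2 + 8x^2/2] = 0, i.e. (x')^2/2 + 8x^2/2 = constant.
Multiplying by 2, the integral of motion is E = (x')^2 + 8x^2.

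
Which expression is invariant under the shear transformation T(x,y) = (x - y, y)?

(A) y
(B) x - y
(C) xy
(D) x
A

Under the shear T(x,y) = (x - y, y):
Substitute the transformed coordinates into each option and compare with the original:
(A) y  ->  (y) = y   [equals y: invariant]
(B) x - y  ->  (x - y) - (y) = x - 2y   [differs from x - y: not invariant]
(C) xy  ->  (x - y)(y) = xy - y^2   [differs from xy: not invariant]
(D) x  ->  (x - y) = x - y   [differs from x: not invariant]

Only option (A), y, is unchanged by the transformation.
A horizontal shear moves points parallel to the x-axis, so the y-coordinate (and any function of y alone) is unchanged.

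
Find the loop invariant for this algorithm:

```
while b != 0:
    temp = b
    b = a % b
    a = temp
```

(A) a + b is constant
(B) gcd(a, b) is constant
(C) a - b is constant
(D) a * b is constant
B

A loop invariant must hold before the first iteration and be re-established by every execution of the body.

(B) gcd(a, b) is constant: One iteration replaces (a, b) by (b, a mod b). Since a mod b = a - q*b for an integer q, any common divisor of a and b divides b and a mod b, and conversely; hence gcd(b, a mod b) = gcd(a, b). For instance (22, 7) -> (7, 1) keeps gcd = 1. At exit b = 0 and a = gcd of the original inputs.

The other options fail:
(A) a + b is constant: e.g. (a, b) = (22, 7) -> (7, 1): the sum goes from 29 to 8.
(C) a - b is constant: e.g. (a, b) = (22, 7) -> (7, 1): the difference goes from 15 to 6.
(D) a * b is constant: e.g. (a, b) = (22, 7) -> (7, 1): the product goes from 154 to 7.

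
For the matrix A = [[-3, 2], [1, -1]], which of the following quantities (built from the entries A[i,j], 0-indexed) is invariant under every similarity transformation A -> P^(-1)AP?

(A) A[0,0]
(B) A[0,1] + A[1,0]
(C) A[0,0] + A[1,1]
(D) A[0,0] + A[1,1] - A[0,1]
C

A[0,0] + A[1,1] is the trace of A. By the cyclic property of the trace, tr(P^(-1)AP) = tr(APP^(-1)) = tr(A), so it is the same for every matrix similar to A.

The other combinations are not similarity invariants. For example, take P = [[1, 2], [0, 1]] (det P = 1), so P^(-1) = [[1, -2], [0, 1]] and
B = P^(-1)AP = [[-5, -6], [1, 1]].
Evaluating each option on A and on B:
(A) A[0,0]: -3 for A, -5 for B -> changes
(B) A[0,1] + A[1,0]: 3 for A, -5 for B -> changes
(C) A[0,0] + A[1,1]: -4 for A, -4 for B -> unchanged
(D) A[0,0] + A[1,1] - A[0,1]: -6 for A, 2 for B -> changes

Only (C) A[0,0] + A[1,1] = -4 survives (and it does so for every P, not just this one), so it is the invariant.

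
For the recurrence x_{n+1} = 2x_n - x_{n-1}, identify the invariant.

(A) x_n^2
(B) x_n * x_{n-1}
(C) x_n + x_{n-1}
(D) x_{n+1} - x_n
D

For the recurrence x_{n+1} = 2x_n - x_{n-1}:

If x_{n+1} = 2x_n - x_{n-1}, then:
x_{n+1} - x_n = x_n - x_{n-1}
The first difference is constant throughout the sequence.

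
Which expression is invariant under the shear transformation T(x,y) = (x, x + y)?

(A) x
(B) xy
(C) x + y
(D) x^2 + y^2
A

Under the shear T(x,y) = (x, x + y):
Substitute the transformed coordinates into each option and compare with the original:
(A) x  ->  (x) = x   [equals x: invariant]
(B) xy  ->  (x)(x + y) = x^2 + xy   [differs from xy: not invariant]
(C) x + y  ->  (x) + (x + y) = 2x + y   [differs from x + y: not invariant]
(D) x^2 + y^2  ->  (x)^2 + (x + y)^2 = 2x^2 + 2xy + y^2   [differs from x^2 + y^2: not invariant]

Only option (A), x, is unchanged by the transformation.
A vertical shear moves points parallel to the y-axis, so the x-coordinate (and any function of x alone) is unchanged.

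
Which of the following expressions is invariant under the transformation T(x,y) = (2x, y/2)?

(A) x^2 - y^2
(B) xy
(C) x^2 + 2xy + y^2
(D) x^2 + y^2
B

An expression E(x,y) is invariant under T if E(T(x,y)) = E(x,y). Here T(x,y) = (2x, y/2).
Substitute the transformed coordinates into each option and compare with the original:
(A) x^2 - y^2  ->  (2x)^2 - (y/2)^2 = 4x^2 - y^2/4   [differs from x^2 - y^2: not invariant]
(B) xy  ->  (2x)(y/2) = xy   [equals xy: invariant]
(C) x^2 + 2xy + y^2  ->  (2x)^2 + 2(2x)(y/2) + (y/2)^2 = 4x^2 + 2xy + y^2/4   [differs from x^2 + 2xy + y^2: not invariant]
(D) x^2 + y^2  ->  (2x)^2 + (y/2)^2 = 4x^2 + y^2/4   [differs from x^2 + y^2: not invariant]

Only option (B), xy, is unchanged by the transformation.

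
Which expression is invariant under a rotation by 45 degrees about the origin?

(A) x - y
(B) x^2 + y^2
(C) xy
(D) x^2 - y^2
B

A rotation by 45 degrees sends (x, y) to (sqrt(2)x/2 - sqrt(2)y/2, sqrt(2)x/2 + sqrt(2)y/2).
Substitute the transformed coordinates into each option and compare with the original:
(A) x - y  ->  (sqrt(2)x/2 - sqrt(2)y/2) - (sqrt(2)x/2 + sqrt(2)y/2) = -sqrt(2)y   [differs from x - y: not invariant]
(B) x^2 + y^2  ->  (sqrt(2)x/2 - sqrt(2)y/2)^2 + (sqrt(2)x/2 + sqrt(2)y/2)^2 = x^2 + y^2   [equals x^2 + y^2: invariant]
(C) xy  ->  (sqrt(2)x/2 - sqrt(2)y/2)(sqrt(2)x/2 + sqrt(2)y/2) = x^2/2 - y^2/2   [differs from xy: not invariant]
(D) x^2 - y^2  ->  (sqrt(2)x/2 - sqrt(2)y/2)^2 - (sqrt(2)x/2 + sqrt(2)y/2)^2 = -2xy   [differs from x^2 - y^2: not invariant]

Only option (B), x^2 + y^2, is unchanged by the transformation.
Geometrically, x^2 + y^2 is the squared distance from the origin, which every rotation about the origin preserves.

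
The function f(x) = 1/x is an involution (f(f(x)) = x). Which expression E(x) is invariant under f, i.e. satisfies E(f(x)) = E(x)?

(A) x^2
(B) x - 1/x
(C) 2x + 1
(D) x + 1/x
D

Replace x by f(x) = 1/x in each option and simplify. As a quick numerical cross-check, also compare E(3) with E(f(3)) = E(1/3).

(A) x^2  ->  (1/x)^2 = x^(-2); check: E(3) = 9 but E(1/3) = 1/9.   [not invariant]
(B) x - 1/x  ->  (1/x) - 1/(1/x) = -x + 1/x; check: E(3) = 8/3 but E(1/3) = -8/3.   [not invariant]
(C) 2x + 1  ->  2(1/x) + 1 = (x + 2)/x; check: E(3) = 7 but E(1/3) = 5/3.   [not invariant]
(D) x + 1/x  ->  (1/x) + 1/(1/x), which simplifies back to x + 1/x; check: E(3) = 10/3, E(1/3) = 10/3.   [invariant]

Only (D) is unchanged. E is symmetric under swapping x with f(x) = 1/x, which is exactly what an involution does.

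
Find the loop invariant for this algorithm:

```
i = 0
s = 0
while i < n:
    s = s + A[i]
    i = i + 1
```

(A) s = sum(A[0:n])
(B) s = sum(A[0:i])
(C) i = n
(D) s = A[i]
B

A loop invariant must hold before the first iteration and be re-established by every execution of the body.

(B) s = sum(A[0:i]): Initially i = 0 and s = 0 = sum of the empty slice A[0:0]. If s = sum(A[0:i]) holds at the top of an iteration, the body sets s to sum(A[0:i]) + A[i] = sum(A[0:i+1]) and then i to i+1, so s = sum(A[0:i]) holds again. At exit i = n, giving s = sum(A[0:n]).

The other options fail:
(A) s = sum(A[0:n]): false before the loop (s = 0, not the full sum) -- it only becomes true at exit.
(C) i = n: false initially (i = 0); it is the exit condition, not an invariant.
(D) s = A[i]: after the first iteration s = A[0] but i = 1, so s = A[i] compares s with the wrong element (and fails in general).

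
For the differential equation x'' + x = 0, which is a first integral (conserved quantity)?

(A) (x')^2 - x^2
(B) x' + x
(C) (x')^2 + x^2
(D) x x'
C

A first integral I satisfies dI/dt = 0 along every solution. Differentiate each option and use the equation of motion:
(A) d/dt[(x')^2 - x^2] = 2x'x'' - 2x x' = -4x x', not identically 0
(B) d/dt[x' + x] = x'' + x' = -x + x', not identically 0
(C) d/dt[(x')^2 + x^2] = 2x'x'' + 2x x' = 2x'(-x) + 2x x' = 0
(D) d/dt[x x'] = (x')^2 + x x'' = (x')^2 - x^2, not identically 0

Only (C) has zero time-derivative. So the energy-like quantity (x')^2 + x^2 is the first integral.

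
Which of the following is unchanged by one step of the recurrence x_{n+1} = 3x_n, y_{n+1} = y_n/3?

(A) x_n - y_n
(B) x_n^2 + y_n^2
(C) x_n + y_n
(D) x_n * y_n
D

For the recurrence x_{n+1} = 3x_n, y_{n+1} = y_n/3:

x_{n+1} * y_{n+1} = (3x_n) * (y_n/3) = x_n * y_n
The product is conserved.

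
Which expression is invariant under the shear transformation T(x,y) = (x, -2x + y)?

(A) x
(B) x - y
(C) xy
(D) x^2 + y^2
A

Under the shear T(x,y) = (x, -2x + y):
Substitute the transformed coordinates into each option and compare with the original:
(A) x  ->  (x) = x   [equals x: invariant]
(B) x - y  ->  (x) - (-2x + y) = 3x - y   [differs from x - y: not invariant]
(C) xy  ->  (x)(-2x + y) = -2x^2 + xy   [differs from xy: not invariant]
(D) x^2 + y^2  ->  (x)^2 + (-2x + y)^2 = 5x^2 - 4xy + y^2   [differs from x^2 + y^2: not invariant]

Only option (A), x, is unchanged by the transformation.
A vertical shear moves points parallel to the y-axis, so the x-coordinate (and any function of x alone) is unchanged.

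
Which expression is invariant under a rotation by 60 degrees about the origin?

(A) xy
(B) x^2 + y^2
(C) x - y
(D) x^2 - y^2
B

A rotation by 60 degrees sends (x, y) to (x/2 - sqrt(3)y/2, sqrt(3)x/2 + y/2).
Substitute the transformed coordinates into each option and compare with the original:
(A) xy  ->  (x/2 - sqrt(3)y/2)(sqrt(3)x/2 + y/2) = sqrt(3)x^2/4 - xy/2 - sqrt(3)y^2/4   [differs from xy: not invariant]
(B) x^2 + y^2  ->  (x/2 - sqrt(3)y/2)^2 + (sqrt(3)x/2 + y/2)^2 = x^2 + y^2   [equals x^2 + y^2: invariant]
(C) x - y  ->  (x/2 - sqrt(3)y/2) - (sqrt(3)x/2 + y/2) = -sqrt(3)x/2 + x/2 - sqrt(3)y/2 - y/2   [differs from x - y: not invariant]
(D) x^2 - y^2  ->  (x/2 - sqrt(3)y/2)^2 - (sqrt(3)x/2 + y/2)^2 = -x^2/2 - sqrt(3)xy + y^2/2   [differs from x^2 - y^2: not invariant]

Only option (B), x^2 + y^2, is unchanged by the transformation.
Geometrically, x^2 + y^2 is the squared distance from the origin, which every rotation about the origin preserves.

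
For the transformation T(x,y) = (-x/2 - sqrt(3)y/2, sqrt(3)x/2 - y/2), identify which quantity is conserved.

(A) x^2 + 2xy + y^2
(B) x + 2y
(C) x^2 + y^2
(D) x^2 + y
C

An expression E(x,y) is invariant under T if E(T(x,y)) = E(x,y). Here T(x,y) = (-x/2 - sqrt(3)y/2, sqrt(3)x/2 - y/2).
Substitute the transformed coordinates into each option and compare with the original:
(A) x^2 + 2xy + y^2  ->  (-x/2 - sqrt(3)y/2)^2 + 2(-x/2 - sqrt(3)y/2)(sqrt(3)x/2 - y/2) + (sqrt(3)x/2 - y/2)^2 = -sqrt(3)x^2/2 + x^2 - xy + sqrt(3)y^2/2 + y^2   [differs from x^2 + 2xy + y^2: not invariant]
(B) x + 2y  ->  (-x/2 - sqrt(3)y/2) + 2(sqrt(3)x/2 - y/2) = -x/2 + sqrt(3)x - y - sqrt(3)y/2   [differs from x + 2y: not invariant]
(C) x^2 + y^2  ->  (-x/2 - sqrt(3)y/2)^2 + (sqrt(3)x/2 - y/2)^2 = x^2 + y^2   [equals x^2 + y^2: invariant]
(D) x^2 + y  ->  (-x/2 - sqrt(3)y/2)^2 + (sqrt(3)x/2 - y/2) = x^2/4 + sqrt(3)xy/2 + sqrt(3)x/2 + 3y^2/4 - y/2   [differs from x^2 + y: not invariant]

Only option (C), x^2 + y^2, is unchanged by the transformation.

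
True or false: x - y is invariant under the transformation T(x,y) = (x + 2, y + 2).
True

Substitute T(x,y) = (x + 2, y + 2) into the expression and compare with the original.

Original: x - y
After applying T: (x + 2) - (y + 2) = x - y

This is identical to the original x - y, so the expression is invariant.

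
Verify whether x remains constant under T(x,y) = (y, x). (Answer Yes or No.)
No

Substitute T(x,y) = (y, x) into the expression and compare with the original.

Original: x
After applying T: (y) = y

This differs from the original x (difference: -x + y), so the expression is NOT invariant.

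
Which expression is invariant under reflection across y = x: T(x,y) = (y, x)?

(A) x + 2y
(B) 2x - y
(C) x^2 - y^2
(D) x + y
D

The map is reflection across y = x: T(x,y) = (y, x).
Substitute the transformed coordinates into each option and compare with the original:
(A) x + 2y  ->  (y) + 2(x) = 2x + y   [differs from x + 2y: not invariant]
(B) 2x - y  ->  2(y) - (x) = -x + 2y   [differs from 2x - y: not invariant]
(C) x^2 - y^2  ->  (y)^2 - (x)^2 = -x^2 + y^2   [differs from x^2 - y^2: not invariant]
(D) x + y  ->  (y) + (x) = x + y   [equals x + y: invariant]

Only option (D), x + y, is unchanged by the transformation.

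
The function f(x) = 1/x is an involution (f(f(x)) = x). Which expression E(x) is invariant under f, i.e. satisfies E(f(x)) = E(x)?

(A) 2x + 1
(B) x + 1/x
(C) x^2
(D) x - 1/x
B

Replace x by f(x) = 1/x in each option and simplify. As a quick numerical cross-check, also compare E(4) with E(f(4)) = E(1/4).

(A) 2x + 1  ->  2(1/x) + 1 = (x + 2)/x; check: E(4) = 9 but E(1/4) = 3/2.   [not invariant]
(B) x + 1/x  ->  (1/x) + 1/(1/x), which simplifies back to x + 1/x; check: E(4) = 17/4, E(1/4) = 17/4.   [invariant]
(C) x^2  ->  (1/x)^2 = x^(-2); check: E(4) = 16 but E(1/4) = 1/16.   [not invariant]
(D) x - 1/x  ->  (1/x) - 1/(1/x) = -x + 1/x; check: E(4) = 15/4 but E(1/4) = -15/4.   [not invariant]

Only (B) is unchanged. E is symmetric under swapping x with f(x) = 1/x, which is exactly what an involution does.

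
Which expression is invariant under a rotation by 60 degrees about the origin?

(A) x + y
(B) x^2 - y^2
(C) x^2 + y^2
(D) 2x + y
C

A rotation by 60 degrees sends (x, y) to (x/2 - sqrt(3)y/2, sqrt(3)x/2 + y/2).
Substitute the transformed coordinates into each option and compare with the original:
(A) x + y  ->  (x/2 - sqrt(3)y/2) + (sqrt(3)x/2 + y/2) = x/2 + sqrt(3)x/2 - sqrt(3)y/2 + y/2   [differs from x + y: not invariant]
(B) x^2 - y^2  ->  (x/2 - sqrt(3)y/2)^2 - (sqrt(3)x/2 + y/2)^2 = -x^2/2 - sqrt(3)xy + y^2/2   [differs from x^2 - y^2: not invariant]
(C) x^2 + y^2  ->  (x/2 - sqrt(3)y/2)^2 + (sqrt(3)x/2 + y/2)^2 = x^2 + y^2   [equals x^2 + y^2: invariant]
(D) 2x + y  ->  2(x/2 - sqrt(3)y/2) + (sqrt(3)x/2 + y/2) = sqrt(3)x/2 + x - sqrt(3)y + y/2   [differs from 2x + y: not invariant]

Only option (C), x^2 + y^2, is unchanged by the transformation.
Geometrically, x^2 + y^2 is the squared distance from the origin, which every rotation about the origin preserves.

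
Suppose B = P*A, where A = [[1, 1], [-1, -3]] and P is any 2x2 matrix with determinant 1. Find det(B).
-2

By the multiplicative property of determinants, det(B) = det(P*A) = det(P) * det(A) = det(A),
so the determinant is invariant under multiplication by any determinant-1 matrix; we just need det(A).

det(A) = (1)(-3) - (1)(-1) = -3 - (-1) = -2

Therefore det(B) = 1 * (-2) = -2.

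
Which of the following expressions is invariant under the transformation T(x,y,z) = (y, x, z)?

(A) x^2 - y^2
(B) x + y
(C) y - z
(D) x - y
B

Apply T(x,y,z) = (y, x, z) to each option, i.e. replace (x, y, z) by the transformed coordinates.
Substitute the transformed coordinates into each option and compare with the original:
(A) x^2 - y^2  ->  (y)^2 - (x)^2 = -x^2 + y^2   [differs from x^2 - y^2: not invariant]
(B) x + y  ->  (y) + (x) = x + y   [equals x + y: invariant]
(C) y - z  ->  (x) - (z) = x - z   [differs from y - z: not invariant]
(D) x - y  ->  (y) - (x) = -x + y   [differs from x - y: not invariant]

Only option (B), x + y, is unchanged by the transformation.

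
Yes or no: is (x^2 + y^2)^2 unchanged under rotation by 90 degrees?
Yes

Applying rotation by 90 degrees: x' = x*cos(90 degrees) - y*sin(90 degrees) = -y, y' = x*sin(90 degrees) + y*cos(90 degrees) = x

Substituting into (x^2 + y^2)^2:
((-y)^2 + (x)^2)^2
= x^4 + 2x^2y^2 + y^4 = (x^2 + y^2)^2

This equals the original expression (x^2 + y^2)^2, so it IS invariant.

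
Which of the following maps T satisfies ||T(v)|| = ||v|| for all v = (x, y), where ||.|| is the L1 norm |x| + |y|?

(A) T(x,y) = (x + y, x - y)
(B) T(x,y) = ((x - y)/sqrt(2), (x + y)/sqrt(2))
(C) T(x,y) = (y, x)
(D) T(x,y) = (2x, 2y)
C

A transformation preserves a norm if ||T(v)|| = ||v|| for every v; a single vector where the norm changes rules an option out.

(A) T(x,y) = (x + y, x - y): v = (1, 0) has norm |1| + |0| = 1, but T(v) = (1, 1) has norm 2 -- not preserved.
(B) T(x,y) = ((x - y)/sqrt(2), (x + y)/sqrt(2)): v = (1, 0) has norm |1| + |0| = 1, but T(v) = (sqrt(2)/2, sqrt(2)/2) has norm sqrt(2) -- not preserved.
(C) T(x,y) = (y, x): preserves the norm -- it only permutes the coordinates and/or flips signs, which leaves |x| + |y| unchanged.
(D) T(x,y) = (2x, 2y): v = (1, 0) has norm |1| + |0| = 1, but T(v) = (2, 0) has norm 2 -- not preserved.

Therefore the answer is (C).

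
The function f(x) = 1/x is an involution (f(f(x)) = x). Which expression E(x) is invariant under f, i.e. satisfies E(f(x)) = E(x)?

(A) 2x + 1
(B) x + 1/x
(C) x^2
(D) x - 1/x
B

Replace x by f(x) = 1/x in each option and simplify. As a quick numerical cross-check, also compare E(5) with E(f(5)) = E(1/5).

(A) 2x + 1  ->  2(1/x) + 1 = (x + 2)/x; check: E(5) = 11 but E(1/5) = 7/5.   [not invariant]
(B) x + 1/x  ->  (1/x) + 1/(1/x), which simplifies back to x + 1/x; check: E(5) = 26/5, E(1/5) = 26/5.   [invariant]
(C) x^2  ->  (1/x)^2 = x^(-2); check: E(5) = 25 but E(1/5) = 1/25.   [not invariant]
(D) x - 1/x  ->  (1/x) - 1/(1/x) = -x + 1/x; check: E(5) = 24/5 but E(1/5) = -24/5.   [not invariant]

Only (B) is unchanged. E is symmetric under swapping x with f(x) = 1/x, which is exactly what an involution does.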